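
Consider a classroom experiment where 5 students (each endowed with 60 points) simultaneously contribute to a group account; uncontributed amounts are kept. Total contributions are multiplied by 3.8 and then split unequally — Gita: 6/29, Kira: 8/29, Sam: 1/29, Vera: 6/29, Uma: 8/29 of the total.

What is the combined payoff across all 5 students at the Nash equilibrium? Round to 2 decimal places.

Player j's private return per contributed unit is 3.8 × (j's share). Contributing is weakly dominant for j when that share is at least 1/3.8 = 0.2632, and contributing 0 is dominant otherwise.
Kira and Uma clear that bar, contributing 60 each; the remaining 3 contribute 0. Total contributed: 120.
The group account pays out 3.8 × 120 = 456.00 in total (split across the unequal shares, but the aggregate is all that matters for the group sum).
The 3 free-riders keep 60 each, adding 180. Group total = 180 + 456.00 = 636.00.

636.00 points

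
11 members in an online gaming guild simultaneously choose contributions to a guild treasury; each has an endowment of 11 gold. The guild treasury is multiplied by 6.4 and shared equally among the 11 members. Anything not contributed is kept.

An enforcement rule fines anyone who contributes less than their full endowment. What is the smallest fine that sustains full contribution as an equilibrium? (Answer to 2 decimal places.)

4.60 gold

Given the others contribute fully, the best deviation is to contribute 0 (any partial contribution still incurs the fine and gives up units whose private return 0.5818 is below 1).
Deviating from 11 to 0 saves 11 gold but forfeits the deviator's share of the drop in the guild treasury: 6.4/11 × 11 = 6.40.
So the deviation gain is 11 − 6.40 = 4.60, and the fine must be at least 4.60 gold to wipe it out.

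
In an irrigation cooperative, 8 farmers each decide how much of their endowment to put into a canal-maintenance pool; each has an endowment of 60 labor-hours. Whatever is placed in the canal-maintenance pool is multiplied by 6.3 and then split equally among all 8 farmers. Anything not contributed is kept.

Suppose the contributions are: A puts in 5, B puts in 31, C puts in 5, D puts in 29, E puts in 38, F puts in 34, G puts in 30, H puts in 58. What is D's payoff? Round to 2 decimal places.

Total contributed: 5 + 31 + 5 + 29 + 38 + 34 + 30 + 58 = 230.
Each receives 6.3 × 230 / 8 = 181.13 from the canal-maintenance pool.
D keeps 60 − 29 = 31, so D's payoff is 31 + 181.13 = 212.13.

212.13 labor-hours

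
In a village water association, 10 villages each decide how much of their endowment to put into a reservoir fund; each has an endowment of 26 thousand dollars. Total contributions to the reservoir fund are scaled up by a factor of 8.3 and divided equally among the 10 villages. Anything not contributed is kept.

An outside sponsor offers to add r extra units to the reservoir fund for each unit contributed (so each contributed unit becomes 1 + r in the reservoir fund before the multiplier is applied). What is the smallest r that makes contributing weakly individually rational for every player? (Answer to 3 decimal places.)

0.205

With matching at rate r, one contributed unit becomes (1 + r) in the reservoir fund and returns 8.3 × (1 + r) / 10 to the contributor.
Setting this equal to 1: 1 + r = 10/8.3 = 1.2048.
So the minimum matching rate is r = 1.2048 − 1 = 0.205.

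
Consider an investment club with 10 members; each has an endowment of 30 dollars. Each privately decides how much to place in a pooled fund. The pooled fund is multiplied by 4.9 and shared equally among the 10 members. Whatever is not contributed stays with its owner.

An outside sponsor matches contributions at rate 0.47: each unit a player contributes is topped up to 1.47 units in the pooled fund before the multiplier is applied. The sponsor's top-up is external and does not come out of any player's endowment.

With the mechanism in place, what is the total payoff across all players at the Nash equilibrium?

300.00 dollars

With the mechanism, a contributed unit returns 4.9 × 1.47 / 10 = 0.7203 per unit of net cost — still below 1 — so contributing 0 remains dominant for every player.
Everyone keeps their endowment and the group total is 10 × 30 = 300.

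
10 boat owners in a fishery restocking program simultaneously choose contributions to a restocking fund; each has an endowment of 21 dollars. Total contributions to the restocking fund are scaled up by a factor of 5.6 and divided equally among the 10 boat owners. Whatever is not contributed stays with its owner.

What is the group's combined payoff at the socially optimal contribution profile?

1176.00 dollars

Each contributed unit returns 5.600 to the group as a whole (0.5600 to each of 10 players), which exceeds 1, so the social optimum is full contribution: group total = 5.600 × 210 = 1176.00.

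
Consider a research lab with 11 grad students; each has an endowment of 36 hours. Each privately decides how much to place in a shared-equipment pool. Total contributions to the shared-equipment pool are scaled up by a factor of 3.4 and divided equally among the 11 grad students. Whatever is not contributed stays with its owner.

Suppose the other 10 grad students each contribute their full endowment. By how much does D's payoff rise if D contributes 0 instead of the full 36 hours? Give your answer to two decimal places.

Switching from a contribution of 36 to 0 lets D keep an extra 36 hours, but lowers the shared-equipment pool by 36, which costs D their own share of that drop: 3.4/11 × 36 = 11.13.
Net gain = 36 − 11.13 = 24.87. The private return per contributed unit (0.3091) is below 1, so free-riding is indeed the best response regardless of what the others do.

24.87 hours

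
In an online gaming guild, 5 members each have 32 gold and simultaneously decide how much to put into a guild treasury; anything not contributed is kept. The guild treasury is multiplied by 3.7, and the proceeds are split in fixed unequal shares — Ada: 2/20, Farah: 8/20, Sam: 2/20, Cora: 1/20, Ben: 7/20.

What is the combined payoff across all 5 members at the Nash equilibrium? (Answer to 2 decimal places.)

Player j's private return per contributed unit is 3.7 × (j's share). Contributing is weakly dominant for j when that share is at least 1/3.7 = 0.2703, and contributing 0 is dominant otherwise.
The shares above 0.2703 belong to Farah and Ben, contributing 32 each; the remaining 3 contribute 0. Total contributed: 64.
The guild treasury pays out 3.7 × 64 = 236.80 in total (split across the unequal shares, but the aggregate is all that matters for the group sum).
The 3 free-riders keep 32 each, adding 96. Group total = 96 + 236.80 = 332.80.

332.80 gold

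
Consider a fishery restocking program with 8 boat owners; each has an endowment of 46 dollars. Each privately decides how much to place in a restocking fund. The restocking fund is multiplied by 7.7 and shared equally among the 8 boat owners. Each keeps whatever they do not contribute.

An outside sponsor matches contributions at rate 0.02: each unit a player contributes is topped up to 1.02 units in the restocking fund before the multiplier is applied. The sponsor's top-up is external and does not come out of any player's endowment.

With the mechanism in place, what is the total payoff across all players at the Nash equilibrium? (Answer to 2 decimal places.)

The effective private return is 7.7 × 1.02 / 8 = 0.9818, which is still under 1, so the mechanism doesn't change anyone's dominant strategy: zero contribution.
At the Nash equilibrium no one contributes; group total payoff = 8 × 46 = 368.

368.00 dollars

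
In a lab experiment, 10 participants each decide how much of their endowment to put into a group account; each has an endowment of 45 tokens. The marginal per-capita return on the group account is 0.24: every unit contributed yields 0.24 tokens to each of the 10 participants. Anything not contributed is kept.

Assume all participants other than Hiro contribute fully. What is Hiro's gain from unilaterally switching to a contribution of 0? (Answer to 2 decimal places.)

Switching from a contribution of 45 to 0 lets Hiro keep an extra 45 tokens, but lowers the group account by 45, which costs Hiro their own share of that drop: 0.24 × 45 = 10.80.
Net gain = 45 − 10.80 = 34.20. The private return per contributed unit (0.24) is below 1, so free-riding is indeed the best response regardless of what the others do.

34.20 tokens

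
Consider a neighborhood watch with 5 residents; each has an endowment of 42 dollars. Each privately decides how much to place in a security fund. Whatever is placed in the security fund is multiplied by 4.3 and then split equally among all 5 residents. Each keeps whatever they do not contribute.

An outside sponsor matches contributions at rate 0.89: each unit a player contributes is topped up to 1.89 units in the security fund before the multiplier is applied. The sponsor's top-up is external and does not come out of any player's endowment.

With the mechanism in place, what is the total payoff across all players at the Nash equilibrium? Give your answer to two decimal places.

With the mechanism, a contributed unit returns 4.3 × 1.89 / 5 = 1.6254 per unit of net cost to the contributor — now above 1 — so contributing fully is weakly dominant for every player.
At the Nash equilibrium everyone contributes 42. Group total payoff = 4.3 × 1.89 × 210 = 1706.67.

1706.67 dollars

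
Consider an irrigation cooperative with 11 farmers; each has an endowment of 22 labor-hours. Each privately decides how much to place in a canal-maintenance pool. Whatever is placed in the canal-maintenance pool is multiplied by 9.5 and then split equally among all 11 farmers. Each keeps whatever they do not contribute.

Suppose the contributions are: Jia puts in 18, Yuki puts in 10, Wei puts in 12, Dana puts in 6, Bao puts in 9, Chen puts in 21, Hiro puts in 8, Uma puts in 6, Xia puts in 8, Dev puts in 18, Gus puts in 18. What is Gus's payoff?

119.73 labor-hours

Total contributed: 18 + 10 + 12 + 6 + 9 + 21 + 8 + 6 + 8 + 18 + 18 = 134.
Each receives 9.5 × 134 / 11 = 115.73 from the canal-maintenance pool.
Gus keeps 22 − 18 = 4, so Gus's payoff is 4 + 115.73 = 119.73.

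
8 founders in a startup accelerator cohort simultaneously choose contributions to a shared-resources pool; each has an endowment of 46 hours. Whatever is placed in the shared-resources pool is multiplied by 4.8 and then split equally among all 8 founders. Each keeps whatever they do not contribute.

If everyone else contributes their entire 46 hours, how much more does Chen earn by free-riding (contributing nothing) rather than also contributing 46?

Switching from a contribution of 46 to 0 lets Chen keep an extra 46 hours, but lowers the shared-resources pool by 46, which costs Chen their own share of that drop: 4.8/8 × 46 = 27.60.
Net gain = 46 − 27.60 = 18.40. The private return per contributed unit (0.6000) is below 1, so free-riding is indeed the best response regardless of what the others do.

18.40 hours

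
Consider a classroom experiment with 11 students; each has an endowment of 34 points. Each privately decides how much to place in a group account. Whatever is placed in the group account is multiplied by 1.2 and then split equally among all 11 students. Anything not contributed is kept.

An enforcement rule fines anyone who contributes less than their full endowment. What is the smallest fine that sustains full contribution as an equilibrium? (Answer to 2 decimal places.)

Given the others contribute fully, the best deviation is to contribute 0 (any partial contribution still incurs the fine and gives up units whose private return 0.1091 is below 1).
Deviating from 34 to 0 saves 34 points but forfeits the deviator's share of the drop in the group account: 1.2/11 × 34 = 3.71.
So the deviation gain is 34 − 3.71 = 30.29, and the fine must be at least 30.29 points to wipe it out.

30.29 points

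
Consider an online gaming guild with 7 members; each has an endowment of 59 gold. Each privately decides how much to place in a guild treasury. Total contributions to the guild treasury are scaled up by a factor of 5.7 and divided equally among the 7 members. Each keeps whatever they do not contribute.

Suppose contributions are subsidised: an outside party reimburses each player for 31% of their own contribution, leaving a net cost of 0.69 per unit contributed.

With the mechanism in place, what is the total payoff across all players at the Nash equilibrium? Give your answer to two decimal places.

2482.13 gold

The effective private return per unit is now (5.7/7) / 0.69 = 1.1801 > 1, so every player's dominant strategy flips to full contribution.
So the Nash equilibrium is full contribution by all 7; the group earns 7 × (59 × 0.31 + 5.7 × 59) = 2482.13.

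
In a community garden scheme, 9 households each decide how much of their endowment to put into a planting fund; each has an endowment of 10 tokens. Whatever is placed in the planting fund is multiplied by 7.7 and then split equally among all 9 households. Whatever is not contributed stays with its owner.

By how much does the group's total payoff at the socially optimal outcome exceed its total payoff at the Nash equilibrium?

603.00 tokens

Each contributed unit returns 7.7/9 = 0.8556 to its contributor — below 1 — so contributing 0 is dominant for every player. At the Nash equilibrium everyone keeps their 10, and the group total is 9 × 10 = 90.
Each contributed unit returns 7.700 to the group as a whole (0.8556 to each of 9 players), which exceeds 1, so the social optimum is full contribution: group total = 7.700 × 90 = 693.00.
Efficiency loss = 693.00 − 90 = 603.00.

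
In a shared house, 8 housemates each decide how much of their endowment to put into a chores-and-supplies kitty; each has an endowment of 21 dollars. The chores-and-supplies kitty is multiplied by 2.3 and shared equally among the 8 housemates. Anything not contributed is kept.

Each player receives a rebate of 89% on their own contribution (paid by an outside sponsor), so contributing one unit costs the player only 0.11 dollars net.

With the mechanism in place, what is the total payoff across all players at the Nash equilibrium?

535.92 dollars

With the mechanism, a contributed unit returns (2.3/8) / 0.11 = 2.6136 per unit of net cost to the contributor — now above 1 — so contributing fully is weakly dominant for every player.
At the Nash equilibrium everyone contributes 21. Group total payoff = 8 × (21 × 0.89 + 2.3 × 21) = 535.92.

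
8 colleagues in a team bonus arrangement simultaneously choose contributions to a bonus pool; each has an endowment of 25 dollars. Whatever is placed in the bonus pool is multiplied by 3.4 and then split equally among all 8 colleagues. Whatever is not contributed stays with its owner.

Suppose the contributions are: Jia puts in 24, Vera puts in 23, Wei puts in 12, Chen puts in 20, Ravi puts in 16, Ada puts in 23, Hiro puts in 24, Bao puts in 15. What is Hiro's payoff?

67.73 dollars

Total contributed: 24 + 23 + 12 + 20 + 16 + 23 + 24 + 15 = 157.
Each receives 3.4 × 157 / 8 = 66.73 from the bonus pool.
Hiro keeps 25 − 24 = 1, so Hiro's payoff is 1 + 66.73 = 67.73.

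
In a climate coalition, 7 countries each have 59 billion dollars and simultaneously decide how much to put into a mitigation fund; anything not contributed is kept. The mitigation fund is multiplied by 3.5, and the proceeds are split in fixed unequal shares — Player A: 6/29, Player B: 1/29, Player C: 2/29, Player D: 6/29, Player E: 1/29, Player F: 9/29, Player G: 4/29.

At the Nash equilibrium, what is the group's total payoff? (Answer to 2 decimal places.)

560.50 billion dollars

Player j's private return per contributed unit is 3.5 × (j's share). Contributing is weakly dominant for j when that share is at least 1/3.5 = 0.2857, and contributing 0 is dominant otherwise.
Player F alone (share 9/29) is above the threshold, contributing 59; the remaining 6 contribute 0. Total contributed: 59.
The mitigation fund pays out 3.5 × 59 = 206.50 in total (split across the unequal shares, but the aggregate is all that matters for the group sum).
The 6 free-riders keep 59 each, adding 354. Group total = 354 + 206.50 = 560.50.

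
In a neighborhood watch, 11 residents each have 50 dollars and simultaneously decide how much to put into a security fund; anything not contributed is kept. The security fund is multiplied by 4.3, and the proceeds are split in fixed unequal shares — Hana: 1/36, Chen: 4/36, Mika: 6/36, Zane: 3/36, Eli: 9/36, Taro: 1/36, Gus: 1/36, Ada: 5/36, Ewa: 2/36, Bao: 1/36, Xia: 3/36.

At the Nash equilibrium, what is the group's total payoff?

A player with share s gets back 4.3·s per unit contributed, so full contribution is dominant for anyone with s > 1/4.3 = 0.2326 and zero contribution is dominant for anyone below.
Eli alone (share 9/36) is above the threshold, contributing 50; the remaining 10 contribute 0. Total contributed: 50.
The security fund pays out 4.3 × 50 = 215.00 in total (split across the unequal shares, but the aggregate is all that matters for the group sum).
The 10 free-riders keep 50 each, adding 500. Group total = 500 + 215.00 = 715.00.

715.00 dollars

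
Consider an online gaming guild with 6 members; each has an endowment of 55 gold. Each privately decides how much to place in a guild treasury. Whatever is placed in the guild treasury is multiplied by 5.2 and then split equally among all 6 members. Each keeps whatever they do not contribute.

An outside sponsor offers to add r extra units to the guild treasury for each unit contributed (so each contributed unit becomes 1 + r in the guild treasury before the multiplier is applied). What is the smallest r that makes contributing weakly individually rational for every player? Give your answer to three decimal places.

0.154

With matching at rate r, one contributed unit becomes (1 + r) in the guild treasury and returns 5.2 × (1 + r) / 6 to the contributor.
Setting this equal to 1: 1 + r = 6/5.2 = 1.1538.
So the minimum matching rate is r = 1.1538 − 1 = 0.154.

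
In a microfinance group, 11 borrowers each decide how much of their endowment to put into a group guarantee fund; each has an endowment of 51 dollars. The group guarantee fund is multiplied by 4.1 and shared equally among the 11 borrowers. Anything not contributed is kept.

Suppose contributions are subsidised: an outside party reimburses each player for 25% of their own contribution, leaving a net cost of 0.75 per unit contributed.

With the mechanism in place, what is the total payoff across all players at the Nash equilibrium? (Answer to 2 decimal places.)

561.00 dollars

Even with the mechanism, each unit contributed returns only (4.1/11) / 0.75 = 0.4970 per unit of net cost, so contributing nothing is still dominant.
At the Nash equilibrium no one contributes; group total payoff = 11 × 51 = 561.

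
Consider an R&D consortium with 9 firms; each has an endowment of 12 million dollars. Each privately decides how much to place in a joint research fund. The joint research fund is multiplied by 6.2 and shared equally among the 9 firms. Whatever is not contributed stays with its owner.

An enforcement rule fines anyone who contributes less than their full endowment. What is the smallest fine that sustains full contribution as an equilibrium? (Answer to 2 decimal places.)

Given the others contribute fully, the best deviation is to contribute 0 (any partial contribution still incurs the fine and gives up units whose private return 0.6889 is below 1).
Deviating from 12 to 0 saves 12 million dollars but forfeits the deviator's share of the drop in the joint research fund: 6.2/9 × 12 = 8.27.
So the deviation gain is 12 − 8.27 = 3.73, and the fine must be at least 3.73 million dollars to wipe it out.

3.73 million dollars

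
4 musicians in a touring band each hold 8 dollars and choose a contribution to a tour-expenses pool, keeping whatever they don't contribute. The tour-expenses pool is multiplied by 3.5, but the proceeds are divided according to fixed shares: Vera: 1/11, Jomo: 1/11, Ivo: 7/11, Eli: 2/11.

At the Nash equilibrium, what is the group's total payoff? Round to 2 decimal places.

52.00 dollars

Each unit j contributes comes back to j as 3.5 × (j's share), so j prefers to contribute only if that share exceeds 1/3.5 = 0.2857; otherwise keeping the unit dominates.
Only Ivo (7/11) clears that bar, contributing 8; the remaining 3 contribute 0. Total contributed: 8.
The tour-expenses pool pays out 3.5 × 8 = 28.00 in total (split across the unequal shares, but the aggregate is all that matters for the group sum).
The 3 free-riders keep 8 each, adding 24. Group total = 24 + 28.00 = 52.00.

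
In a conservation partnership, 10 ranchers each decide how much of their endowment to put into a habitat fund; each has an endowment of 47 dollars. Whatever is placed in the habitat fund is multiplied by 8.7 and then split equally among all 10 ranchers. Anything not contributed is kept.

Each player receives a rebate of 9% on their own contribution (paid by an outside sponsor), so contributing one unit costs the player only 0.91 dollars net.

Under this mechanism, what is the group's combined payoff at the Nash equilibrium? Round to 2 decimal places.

470.00 dollars

With the mechanism, a contributed unit returns (8.7/10) / 0.91 = 0.9560 per unit of net cost — still below 1 — so contributing 0 remains dominant for every player.
At the Nash equilibrium no one contributes; group total payoff = 10 × 47 = 470.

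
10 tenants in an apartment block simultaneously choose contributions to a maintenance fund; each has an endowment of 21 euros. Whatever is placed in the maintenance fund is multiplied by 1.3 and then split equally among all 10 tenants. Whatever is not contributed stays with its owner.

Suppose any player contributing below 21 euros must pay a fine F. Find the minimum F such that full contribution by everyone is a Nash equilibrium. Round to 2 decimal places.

Given the others contribute fully, the best deviation is to contribute 0 (any partial contribution still incurs the fine and gives up units whose private return 0.1300 is below 1).
Deviating from 21 to 0 saves 21 euros but forfeits the deviator's share of the drop in the maintenance fund: 1.3/10 × 21 = 2.73.
So the deviation gain is 21 − 2.73 = 18.27, and the fine must be at least 18.27 euros to wipe it out.

18.27 euros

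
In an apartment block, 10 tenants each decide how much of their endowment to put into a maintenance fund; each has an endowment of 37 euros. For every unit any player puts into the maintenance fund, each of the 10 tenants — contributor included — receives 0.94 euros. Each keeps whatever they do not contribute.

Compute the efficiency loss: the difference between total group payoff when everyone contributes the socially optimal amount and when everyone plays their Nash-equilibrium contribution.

The private return per contributed unit is 0.94 < 1, so contributing 0 is dominant for every player. At the Nash equilibrium everyone keeps their 37, and the group total is 10 × 37 = 370.
Each contributed unit returns 9.400 to the group as a whole (0.94 to each of 10 players), which exceeds 1, so the social optimum is full contribution: group total = 9.400 × 370 = 3478.00.
Efficiency loss = 3478.00 − 370 = 3108.00.

3108.00 euros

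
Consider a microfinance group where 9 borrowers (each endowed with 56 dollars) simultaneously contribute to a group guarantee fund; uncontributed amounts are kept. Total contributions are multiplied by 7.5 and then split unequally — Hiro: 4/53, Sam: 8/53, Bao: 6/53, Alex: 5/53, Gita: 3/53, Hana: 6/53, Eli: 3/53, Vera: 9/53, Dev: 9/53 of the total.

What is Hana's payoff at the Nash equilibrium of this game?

Each unit j contributes comes back to j as 7.5 × (j's share), so j prefers to contribute only if that share exceeds 1/7.5 = 0.1333; otherwise keeping the unit dominates.
Sam, Vera and Dev are above the threshold, contributing 56 each; the remaining 6 contribute 0. Total contributed: 168.
Hana keeps 56 and receives 7.5 × 168 × 6/53 = 142.64 from the group guarantee fund, for a payoff of 198.64.

198.64 dollars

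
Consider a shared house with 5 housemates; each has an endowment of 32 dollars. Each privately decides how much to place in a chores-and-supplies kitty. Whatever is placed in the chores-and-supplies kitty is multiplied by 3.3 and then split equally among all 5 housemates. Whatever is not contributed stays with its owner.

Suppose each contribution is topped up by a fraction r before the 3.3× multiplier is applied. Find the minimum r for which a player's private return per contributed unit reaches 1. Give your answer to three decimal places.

0.515

With matching at rate r, one contributed unit becomes (1 + r) in the chores-and-supplies kitty and returns 3.3 × (1 + r) / 5 to the contributor.
Setting this equal to 1: 1 + r = 5/3.3 = 1.5152.
So the minimum matching rate is r = 1.5152 − 1 = 0.515.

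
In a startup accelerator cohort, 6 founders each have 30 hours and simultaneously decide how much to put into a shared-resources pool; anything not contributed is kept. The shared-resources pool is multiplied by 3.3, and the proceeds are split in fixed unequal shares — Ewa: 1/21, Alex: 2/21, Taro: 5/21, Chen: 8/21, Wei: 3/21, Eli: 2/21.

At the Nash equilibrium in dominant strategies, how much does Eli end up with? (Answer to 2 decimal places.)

A player with share s gets back 3.3·s per unit contributed, so full contribution is dominant for anyone with s > 1/3.3 = 0.3030 and zero contribution is dominant for anyone below.
The only share above 0.3030 is Chen's 8/21, contributing 30; the remaining 5 contribute 0. Total contributed: 30.
Eli keeps 30 and receives 3.3 × 30 × 2/21 = 9.43 from the shared-resources pool, for a payoff of 39.43.

39.43 hours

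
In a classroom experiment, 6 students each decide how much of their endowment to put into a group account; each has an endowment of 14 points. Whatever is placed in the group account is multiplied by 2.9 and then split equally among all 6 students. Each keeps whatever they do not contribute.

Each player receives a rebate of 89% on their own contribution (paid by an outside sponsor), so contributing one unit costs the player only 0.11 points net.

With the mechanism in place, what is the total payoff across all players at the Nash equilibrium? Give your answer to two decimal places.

The effective private return per unit is now (2.9/6) / 0.11 = 4.3939 > 1, so every player's dominant strategy flips to full contribution.
So the Nash equilibrium is full contribution by all 6; the group earns 6 × (14 × 0.89 + 2.9 × 14) = 318.36.

318.36 points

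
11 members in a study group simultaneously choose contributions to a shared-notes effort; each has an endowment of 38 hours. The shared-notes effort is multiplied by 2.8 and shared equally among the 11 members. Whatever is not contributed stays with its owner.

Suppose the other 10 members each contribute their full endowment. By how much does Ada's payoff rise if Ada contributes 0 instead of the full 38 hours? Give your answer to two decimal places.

Switching from a contribution of 38 to 0 lets Ada keep an extra 38 hours, but lowers the shared-notes effort by 38, which costs Ada their own share of that drop: 2.8/11 × 38 = 9.67.
Net gain = 38 − 9.67 = 28.33. The private return per contributed unit (0.2545) is below 1, so free-riding is indeed the best response regardless of what the others do.

28.33 hours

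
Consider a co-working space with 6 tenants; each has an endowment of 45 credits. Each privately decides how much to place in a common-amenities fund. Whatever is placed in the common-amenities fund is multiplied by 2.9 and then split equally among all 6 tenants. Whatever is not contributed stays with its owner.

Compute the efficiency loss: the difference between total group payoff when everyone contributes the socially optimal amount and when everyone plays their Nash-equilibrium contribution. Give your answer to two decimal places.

513.00 credits

Each contributed unit returns 2.9/6 = 0.4833 to its contributor — below 1 — so contributing 0 is dominant for every player. At the Nash equilibrium everyone keeps their 45, and the group total is 6 × 45 = 270.
Each contributed unit returns 2.900 to the group as a whole (0.4833 to each of 6 players), which exceeds 1, so the social optimum is full contribution: group total = 2.900 × 270 = 783.00.
Efficiency loss = 783.00 − 270 = 513.00.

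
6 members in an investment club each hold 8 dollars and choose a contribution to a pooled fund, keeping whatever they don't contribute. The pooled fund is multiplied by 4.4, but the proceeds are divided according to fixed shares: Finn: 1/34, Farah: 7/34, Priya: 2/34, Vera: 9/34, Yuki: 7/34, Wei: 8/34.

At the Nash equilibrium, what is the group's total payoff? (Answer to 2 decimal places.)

For player j, contributing a unit is worthwhile iff 4.4 × (j's share) ≥ 1, i.e. iff j's share is at least 0.2273.
Vera and Wei clear that bar, contributing 8 each; the remaining 4 contribute 0. Total contributed: 16.
The pooled fund pays out 4.4 × 16 = 70.40 in total (split across the unequal shares, but the aggregate is all that matters for the group sum).
The 4 free-riders keep 8 each, adding 32. Group total = 32 + 70.40 = 102.40.

102.40 dollars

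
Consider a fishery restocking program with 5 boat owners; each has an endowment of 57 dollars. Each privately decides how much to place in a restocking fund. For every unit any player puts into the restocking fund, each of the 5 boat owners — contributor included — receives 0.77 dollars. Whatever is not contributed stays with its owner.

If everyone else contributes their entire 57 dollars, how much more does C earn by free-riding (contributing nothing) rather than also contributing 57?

Switching from a contribution of 57 to 0 lets C keep an extra 57 dollars, but lowers the restocking fund by 57, which costs C their own share of that drop: 0.77 × 57 = 43.89.
Net gain = 57 − 43.89 = 13.11. The private return per contributed unit (0.77) is below 1, so free-riding is indeed the best response regardless of what the others do.

13.11 dollars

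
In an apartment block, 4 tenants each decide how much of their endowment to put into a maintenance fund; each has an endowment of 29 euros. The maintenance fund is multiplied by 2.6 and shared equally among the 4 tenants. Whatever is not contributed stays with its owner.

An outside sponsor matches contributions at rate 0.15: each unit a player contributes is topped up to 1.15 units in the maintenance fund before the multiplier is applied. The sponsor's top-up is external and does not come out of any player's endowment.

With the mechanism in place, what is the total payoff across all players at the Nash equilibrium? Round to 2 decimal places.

The effective private return is 2.6 × 1.15 / 4 = 0.7475, which is still under 1, so the mechanism doesn't change anyone's dominant strategy: zero contribution.
Everyone keeps their endowment and the group total is 4 × 29 = 116.

116.00 euros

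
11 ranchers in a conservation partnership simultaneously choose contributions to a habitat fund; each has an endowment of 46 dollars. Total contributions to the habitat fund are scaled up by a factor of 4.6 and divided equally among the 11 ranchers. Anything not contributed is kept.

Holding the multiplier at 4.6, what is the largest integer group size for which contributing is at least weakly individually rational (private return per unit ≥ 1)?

Private return per unit is 4.6/(group size), which is ≥ 1 whenever the group size is ≤ 4.6.
The largest such integer is 4.

4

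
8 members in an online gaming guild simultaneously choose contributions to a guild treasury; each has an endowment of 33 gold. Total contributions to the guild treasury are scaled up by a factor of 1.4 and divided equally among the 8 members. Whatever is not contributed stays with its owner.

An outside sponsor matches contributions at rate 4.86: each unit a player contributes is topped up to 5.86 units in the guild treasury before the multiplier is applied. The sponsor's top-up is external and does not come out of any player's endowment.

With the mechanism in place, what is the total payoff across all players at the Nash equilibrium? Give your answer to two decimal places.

The effective private return per unit is now 1.4 × 5.86 / 8 = 1.0255 > 1, so every player's dominant strategy flips to full contribution.
At the Nash equilibrium everyone contributes 33. Group total payoff = 1.4 × 5.86 × 264 = 2165.86.

2165.86 gold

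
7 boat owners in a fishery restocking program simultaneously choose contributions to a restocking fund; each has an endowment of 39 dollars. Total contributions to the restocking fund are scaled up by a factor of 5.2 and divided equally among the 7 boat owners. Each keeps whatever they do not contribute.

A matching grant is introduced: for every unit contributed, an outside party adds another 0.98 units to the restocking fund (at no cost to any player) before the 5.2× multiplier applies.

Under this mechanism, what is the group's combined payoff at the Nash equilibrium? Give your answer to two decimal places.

The effective private return per unit is now 5.2 × 1.98 / 7 = 1.4709 > 1, so every player's dominant strategy flips to full contribution.
At the Nash equilibrium everyone contributes 39. Group total payoff = 5.2 × 1.98 × 273 = 2810.81.

2810.81 dollars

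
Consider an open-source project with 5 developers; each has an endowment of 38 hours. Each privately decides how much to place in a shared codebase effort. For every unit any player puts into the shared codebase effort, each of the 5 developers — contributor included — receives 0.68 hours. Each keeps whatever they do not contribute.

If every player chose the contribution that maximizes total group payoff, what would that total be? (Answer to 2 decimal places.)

Each contributed unit returns 3.400 to the group as a whole (0.68 to each of 5 players), which exceeds 1, so the social optimum is full contribution: group total = 3.400 × 190 = 646.00.

646.00 hours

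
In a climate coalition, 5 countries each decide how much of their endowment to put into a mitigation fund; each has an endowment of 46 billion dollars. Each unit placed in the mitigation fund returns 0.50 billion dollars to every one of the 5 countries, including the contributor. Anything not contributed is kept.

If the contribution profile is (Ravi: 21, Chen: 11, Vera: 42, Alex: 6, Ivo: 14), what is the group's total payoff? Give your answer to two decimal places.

Total contributed: 21 + 11 + 42 + 6 + 14 = 94; total kept: 5 × 46 − 94 = 136.
The mitigation fund pays out 0.50 × 5 × 94 = 235.00 in aggregate.
Group total = 136 + 235.00 = 371.00.

371.00 billion dollars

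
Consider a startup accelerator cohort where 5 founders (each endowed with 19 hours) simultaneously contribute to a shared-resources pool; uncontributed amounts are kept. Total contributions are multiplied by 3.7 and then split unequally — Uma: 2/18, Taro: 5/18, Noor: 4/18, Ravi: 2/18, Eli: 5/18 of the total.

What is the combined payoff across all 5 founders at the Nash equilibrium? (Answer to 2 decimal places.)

Each unit j contributes comes back to j as 3.7 × (j's share), so j prefers to contribute only if that share exceeds 1/3.7 = 0.2703; otherwise keeping the unit dominates.
Taro and Eli clear that bar, contributing 19 each; the remaining 3 contribute 0. Total contributed: 38.
The shared-resources pool pays out 3.7 × 38 = 140.60 in total (split across the unequal shares, but the aggregate is all that matters for the group sum).
The 3 free-riders keep 19 each, adding 57. Group total = 57 + 140.60 = 197.60.

197.60 hours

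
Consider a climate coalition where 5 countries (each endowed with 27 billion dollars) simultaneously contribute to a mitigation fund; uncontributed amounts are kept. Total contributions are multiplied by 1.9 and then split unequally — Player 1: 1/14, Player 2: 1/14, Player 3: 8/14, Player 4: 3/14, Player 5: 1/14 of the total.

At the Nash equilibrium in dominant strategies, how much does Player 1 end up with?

A player with share s gets back 1.9·s per unit contributed, so full contribution is dominant for anyone with s > 1/1.9 = 0.5263 and zero contribution is dominant for anyone below.
Player 3 alone (share 8/14) is above the threshold, contributing 27; the remaining 4 contribute 0. Total contributed: 27.
Player 1 keeps 27 and receives 1.9 × 27 × 1/14 = 3.66 from the mitigation fund, for a payoff of 30.66.

30.66 billion dollars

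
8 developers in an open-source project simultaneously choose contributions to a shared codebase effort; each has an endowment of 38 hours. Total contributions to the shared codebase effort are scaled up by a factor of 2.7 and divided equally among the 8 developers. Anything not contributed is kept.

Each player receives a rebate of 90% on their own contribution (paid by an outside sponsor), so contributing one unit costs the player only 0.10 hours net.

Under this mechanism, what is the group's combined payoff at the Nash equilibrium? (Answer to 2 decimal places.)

Under the mechanism each unit contributed yields (2.7/8) / 0.10 = 3.3750 back to its contributor per unit of net cost, which exceeds 1, making full contribution the dominant choice for everyone.
At the Nash equilibrium everyone contributes 38. Group total payoff = 8 × (38 × 0.90 + 2.7 × 38) = 1094.40.

1094.40 hours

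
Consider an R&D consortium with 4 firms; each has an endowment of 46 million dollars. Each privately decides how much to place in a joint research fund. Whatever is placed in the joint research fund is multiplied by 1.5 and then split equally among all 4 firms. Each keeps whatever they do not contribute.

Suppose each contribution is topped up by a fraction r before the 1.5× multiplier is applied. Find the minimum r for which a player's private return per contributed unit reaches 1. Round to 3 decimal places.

1.667

With matching at rate r, one contributed unit becomes (1 + r) in the joint research fund and returns 1.5 × (1 + r) / 4 to the contributor.
Setting this equal to 1: 1 + r = 4/1.5 = 2.6667.
So the minimum matching rate is r = 2.6667 − 1 = 1.667.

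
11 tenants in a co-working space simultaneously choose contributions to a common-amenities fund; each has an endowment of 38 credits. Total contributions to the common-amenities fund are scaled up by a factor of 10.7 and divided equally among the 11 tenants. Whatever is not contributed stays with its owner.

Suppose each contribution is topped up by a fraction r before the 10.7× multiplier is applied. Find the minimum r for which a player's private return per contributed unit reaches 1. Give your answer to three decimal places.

With matching at rate r, one contributed unit becomes (1 + r) in the common-amenities fund and returns 10.7 × (1 + r) / 11 to the contributor.
Setting this equal to 1: 1 + r = 11/10.7 = 1.0280.
So the minimum matching rate is r = 1.0280 − 1 = 0.028.

0.028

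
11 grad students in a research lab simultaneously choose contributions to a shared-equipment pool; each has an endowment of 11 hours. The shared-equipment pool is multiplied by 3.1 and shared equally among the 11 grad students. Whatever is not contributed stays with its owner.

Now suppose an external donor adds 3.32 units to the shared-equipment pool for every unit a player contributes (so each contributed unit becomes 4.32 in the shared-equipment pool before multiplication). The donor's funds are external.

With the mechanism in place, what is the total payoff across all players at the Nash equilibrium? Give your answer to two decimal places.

Under the mechanism each unit contributed yields 3.1 × 4.32 / 11 = 1.2175 back to its contributor per unit of net cost, which exceeds 1, making full contribution the dominant choice for everyone.
At the Nash equilibrium everyone contributes 11. Group total payoff = 3.1 × 4.32 × 121 = 1620.43.

1620.43 hours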